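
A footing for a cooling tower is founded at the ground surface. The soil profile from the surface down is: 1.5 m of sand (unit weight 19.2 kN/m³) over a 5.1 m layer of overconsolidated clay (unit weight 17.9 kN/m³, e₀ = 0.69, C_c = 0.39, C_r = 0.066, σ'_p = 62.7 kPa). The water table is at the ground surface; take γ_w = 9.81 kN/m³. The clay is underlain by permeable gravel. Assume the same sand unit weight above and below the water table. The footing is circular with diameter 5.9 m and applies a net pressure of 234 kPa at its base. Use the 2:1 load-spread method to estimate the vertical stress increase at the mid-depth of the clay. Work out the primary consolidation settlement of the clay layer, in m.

S_c ≈ 0.37 m

Mid-depth of clay below the ground surface: z = 1.5 + 5.1/2 = 4.05 m.
Total vertical stress at mid-clay: σ_v = 19.2×1.5 + 17.9×2.55 = 74.445 kPa.
Pore pressure: u = 9.81×(4.05 − 0) = 39.73 kPa.
Initial effective stress: σ'_0 = σ_v − u = 74.445 − 39.73 = 34.715 kPa.
Stress increase at mid-clay by the 2:1 spreading method:
Δσ ≈ qD²/(D+z)² = 234×5.9²/(5.9+4.05)² = 82.276 kPa
Final effective stress: σ'_f = 34.715 + 82.276 = 116.99 kPa.
σ'_f = 116.99 > σ'_p = 62.7 kPa, so the stress path crosses the preconsolidation pressure — recompression up to σ'_p, then virgin compression beyond:
S_c = H/(1+e₀)·[C_r·log₁₀(σ'_p/σ'_0) + C_c·log₁₀(σ'_f/σ'_p)]
    = 5.1/1.69 × [0.066×log₁₀(62.7/34.715) + 0.39×log₁₀(116.99/62.7)]
    = 3.0178 × [0.016946 + 0.10564] = 0.3699 m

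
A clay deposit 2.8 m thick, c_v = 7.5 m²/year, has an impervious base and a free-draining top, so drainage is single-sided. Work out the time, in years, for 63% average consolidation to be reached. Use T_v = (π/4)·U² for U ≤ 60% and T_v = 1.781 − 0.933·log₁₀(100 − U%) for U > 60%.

Drainage path length: H_d = H = 2.8 m (single drainage).
U > 60%: T_v = 1.781 − 0.933·log₁₀(100 − 63) = 0.31787.
t = T_v·H_d²/c_v = 0.31787×2.8²/7.5 = 0.3323 years.

t ≈ 0.332 years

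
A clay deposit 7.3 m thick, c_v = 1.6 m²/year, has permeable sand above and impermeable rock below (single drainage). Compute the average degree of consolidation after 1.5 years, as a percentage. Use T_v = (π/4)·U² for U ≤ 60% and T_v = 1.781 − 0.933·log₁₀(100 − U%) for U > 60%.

Drainage path length: H_d = H = 7.3 m (single drainage).
T_v = c_v·t/H_d² = 1.6×1.5/7.3² = 0.045037.
T_v = 0.045037 corresponds to the U ≤ 60% branch:
U = √(4T_v/π) = 0.2395

U ≈ 23.9 %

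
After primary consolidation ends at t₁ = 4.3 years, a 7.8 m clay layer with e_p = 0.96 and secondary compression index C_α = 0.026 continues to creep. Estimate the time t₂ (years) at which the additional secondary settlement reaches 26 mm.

S_s = C_α·H/(1+e_p)·log₁₀(t₂/t₁) ⇒ log₁₀(t₂/t₁) = S_s·(1+e_p)/(C_α·H).
log₁₀(t₂/t₁) = 0.026 × (1+0.96) / (0.026×7.8) = 0.2513
t₂ = t₁ × 10^0.2513 = 4.3 × 1.784 = 7.669 years

t₂ ≈ 7.67 years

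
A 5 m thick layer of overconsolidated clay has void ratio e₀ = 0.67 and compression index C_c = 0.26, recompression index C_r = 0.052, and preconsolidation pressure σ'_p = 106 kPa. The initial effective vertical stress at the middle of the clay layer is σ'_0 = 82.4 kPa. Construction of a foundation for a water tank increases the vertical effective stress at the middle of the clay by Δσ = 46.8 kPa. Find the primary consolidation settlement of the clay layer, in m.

S_c ≈ 0.0839 m

Final effective stress: σ'_f = 82.4 + 46.8 = 129.2 kPa.
σ'_f = 129.2 > σ'_p = 106 kPa, so the stress path crosses the preconsolidation pressure — recompression up to σ'_p, then virgin compression beyond:
S_c = H/(1+e₀)·[C_r·log₁₀(σ'_p/σ'_0) + C_c·log₁₀(σ'_f/σ'_p)]
    = 5/1.67 × [0.052×log₁₀(106/82.4) + 0.26×log₁₀(129.2/106)]
    = 2.994 × [0.0056877 + 0.022349] = 0.08394 m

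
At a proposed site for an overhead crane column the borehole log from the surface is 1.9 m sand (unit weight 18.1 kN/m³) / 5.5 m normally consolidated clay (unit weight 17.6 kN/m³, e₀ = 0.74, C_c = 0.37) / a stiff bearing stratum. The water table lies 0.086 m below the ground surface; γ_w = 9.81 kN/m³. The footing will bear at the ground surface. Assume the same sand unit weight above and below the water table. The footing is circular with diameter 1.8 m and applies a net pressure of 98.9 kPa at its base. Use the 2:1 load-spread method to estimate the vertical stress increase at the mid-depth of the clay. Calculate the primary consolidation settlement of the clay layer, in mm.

Mid-depth of clay below the ground surface: z = 1.9 + 5.5/2 = 4.65 m.
Total vertical stress at mid-clay: σ_v = 18.1×1.9 + 17.6×2.75 = 82.79 kPa.
Pore pressure: u = 9.81×(4.65 − 0.086) = 44.773 kPa.
Initial effective stress: σ'_0 = σ_v − u = 82.79 − 44.773 = 38.017 kPa.
Stress increase at mid-clay by the 2:1 spreading method:
Δσ ≈ qD²/(D+z)² = 98.9×1.8²/(1.8+4.65)² = 7.7023 kPa
Final effective stress: σ'_f = σ'_0 + Δσ = 38.017 + 7.7023 = 45.719 kPa.
Normally consolidated clay, so the full stress increment lies on the virgin compression line:
S_c = C_c·H/(1+e₀)·log₁₀(σ'_f/σ'_0) = 0.37×5.5/(1+0.74)×log₁₀(45.719/38.017)
    = 1.1695 × 0.080119 = 0.0937 m

S_c ≈ 93.7 mm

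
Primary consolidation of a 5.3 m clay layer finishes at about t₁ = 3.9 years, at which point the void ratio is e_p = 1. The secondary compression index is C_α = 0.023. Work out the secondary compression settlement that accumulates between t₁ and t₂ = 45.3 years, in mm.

Secondary compression: S_s = C_α·H/(1+e_p)·log₁₀(t₂/t₁)
S_s = 0.023×5.3/(1+1)×log₁₀(45.3/3.9)
    = 0.06095 × 1.065 = 0.06491 m

S_s ≈ 64.9 mm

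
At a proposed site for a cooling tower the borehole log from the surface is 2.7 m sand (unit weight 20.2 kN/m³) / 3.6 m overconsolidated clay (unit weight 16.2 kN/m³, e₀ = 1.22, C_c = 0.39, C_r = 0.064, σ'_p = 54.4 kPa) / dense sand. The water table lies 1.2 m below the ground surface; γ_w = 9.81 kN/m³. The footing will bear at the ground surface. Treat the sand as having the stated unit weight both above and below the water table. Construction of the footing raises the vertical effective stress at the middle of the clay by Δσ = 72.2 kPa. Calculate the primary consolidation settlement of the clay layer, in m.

S_c ≈ 0.228 m

Mid-depth of clay below the ground surface: z = 2.7 + 3.6/2 = 4.5 m.
Total vertical stress at mid-clay: σ_v = 20.2×2.7 + 16.2×1.8 = 83.7 kPa.
Pore pressure: u = 9.81×(4.5 − 1.2) = 32.373 kPa.
Initial effective stress: σ'_0 = σ_v − u = 83.7 − 32.373 = 51.327 kPa.
Final effective stress: σ'_f = 51.327 + 72.2 = 123.53 kPa.
σ'_f = 123.53 > σ'_p = 54.4 kPa, so the stress path crosses the preconsolidation pressure — recompression up to σ'_p, then virgin compression beyond:
S_c = H/(1+e₀)·[C_r·log₁₀(σ'_p/σ'_0) + C_c·log₁₀(σ'_f/σ'_p)]
    = 3.6/2.22 × [0.064×log₁₀(54.4/51.327) + 0.39×log₁₀(123.53/54.4)]
    = 1.6216 × [0.0016162 + 0.13891] = 0.2279 m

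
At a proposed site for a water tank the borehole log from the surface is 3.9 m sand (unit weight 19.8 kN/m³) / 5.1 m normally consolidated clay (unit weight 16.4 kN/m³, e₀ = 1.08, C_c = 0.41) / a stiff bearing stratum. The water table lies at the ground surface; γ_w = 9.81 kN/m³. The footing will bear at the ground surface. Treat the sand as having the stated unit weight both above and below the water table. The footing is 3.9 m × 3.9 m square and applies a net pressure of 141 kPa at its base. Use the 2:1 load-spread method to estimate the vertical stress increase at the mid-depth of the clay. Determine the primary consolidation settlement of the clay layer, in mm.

Mid-depth of clay below the ground surface: z = 3.9 + 5.1/2 = 6.45 m.
Total vertical stress at mid-clay: σ_v = 19.8×3.9 + 16.4×2.55 = 119.04 kPa.
Pore pressure: u = 9.81×(6.45 − 0) = 63.275 kPa.
Initial effective stress: σ'_0 = σ_v − u = 119.04 − 63.275 = 55.765 kPa.
Stress increase at mid-clay by the 2:1 spreading method:
Δσ = qBL/((B+z)(L+z)) = 141×3.9×3.9/((3.9+6.45)(3.9+6.45)) = 20.02 kPa
Final effective stress: σ'_f = σ'_0 + Δσ = 55.765 + 20.02 = 75.785 kPa.
Normally consolidated clay, so the full stress increment lies on the virgin compression line:
S_c = C_c·H/(1+e₀)·log₁₀(σ'_f/σ'_0) = 0.41×5.1/(1+1.08)×log₁₀(75.785/55.765)
    = 1.0053 × 0.13322 = 0.1339 m

S_c ≈ 134 mm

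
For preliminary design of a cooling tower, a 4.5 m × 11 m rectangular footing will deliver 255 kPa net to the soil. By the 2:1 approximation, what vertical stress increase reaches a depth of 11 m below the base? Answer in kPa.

Δσ_z ≈ 37 kPa

By the 2:1 method the load spreads at 1 horizontal : 2 vertical, so at depth z the loaded area has grown by z in each plan dimension:
Δσ = qBL/((B+z)(L+z)) = 255×4.5×11/((4.5+11)(11+11)) = 37.016 kPa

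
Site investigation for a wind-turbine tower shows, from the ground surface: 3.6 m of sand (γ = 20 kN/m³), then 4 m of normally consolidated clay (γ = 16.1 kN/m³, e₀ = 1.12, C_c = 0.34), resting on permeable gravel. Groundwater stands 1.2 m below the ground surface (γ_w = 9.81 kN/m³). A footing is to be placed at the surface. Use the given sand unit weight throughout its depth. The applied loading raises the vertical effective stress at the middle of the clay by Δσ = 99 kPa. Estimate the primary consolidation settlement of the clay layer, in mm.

Mid-depth of clay below the ground surface: z = 3.6 + 4/2 = 5.6 m.
Total vertical stress at mid-clay: σ_v = 20×3.6 + 16.1×2 = 104.2 kPa.
Pore pressure: u = 9.81×(5.6 − 1.2) = 43.164 kPa.
Initial effective stress: σ'_0 = σ_v − u = 104.2 − 43.164 = 61.036 kPa.
Final effective stress: σ'_f = σ'_0 + Δσ = 61.036 + 99 = 160.04 kPa.
Normally consolidated clay, so the full stress increment lies on the virgin compression line:
S_c = C_c·H/(1+e₀)·log₁₀(σ'_f/σ'_0) = 0.34×4/(1+1.12)×log₁₀(160.04/61.036)
    = 0.64151 × 0.41864 = 0.2686 m

S_c ≈ 269 mm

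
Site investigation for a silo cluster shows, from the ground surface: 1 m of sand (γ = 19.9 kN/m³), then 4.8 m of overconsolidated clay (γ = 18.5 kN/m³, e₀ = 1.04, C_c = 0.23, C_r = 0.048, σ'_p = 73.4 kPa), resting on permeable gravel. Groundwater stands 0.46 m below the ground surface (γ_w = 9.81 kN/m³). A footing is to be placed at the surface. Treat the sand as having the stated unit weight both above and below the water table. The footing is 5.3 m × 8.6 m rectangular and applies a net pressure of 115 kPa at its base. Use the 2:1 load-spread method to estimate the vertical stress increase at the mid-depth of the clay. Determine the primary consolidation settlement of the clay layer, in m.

Mid-depth of clay below the ground surface: z = 1 + 4.8/2 = 3.4 m.
Total vertical stress at mid-clay: σ_v = 19.9×1 + 18.5×2.4 = 64.3 kPa.
Pore pressure: u = 9.81×(3.4 − 0.46) = 28.841 kPa.
Initial effective stress: σ'_0 = σ_v − u = 64.3 − 28.841 = 35.459 kPa.
Stress increase at mid-clay by the 2:1 spreading method:
Δσ = qBL/((B+z)(L+z)) = 115×5.3×8.6/((5.3+3.4)(8.6+3.4)) = 50.208 kPa
Final effective stress: σ'_f = 35.459 + 50.208 = 85.667 kPa.
σ'_f = 85.667 > σ'_p = 73.4 kPa, so the stress path crosses the preconsolidation pressure — recompression up to σ'_p, then virgin compression beyond:
S_c = H/(1+e₀)·[C_r·log₁₀(σ'_p/σ'_0) + C_c·log₁₀(σ'_f/σ'_p)]
    = 4.8/2.04 × [0.048×log₁₀(73.4/35.459) + 0.23×log₁₀(85.667/73.4)]
    = 2.3529 × [0.015167 + 0.015437] = 0.07201 m

S_c ≈ 0.072 m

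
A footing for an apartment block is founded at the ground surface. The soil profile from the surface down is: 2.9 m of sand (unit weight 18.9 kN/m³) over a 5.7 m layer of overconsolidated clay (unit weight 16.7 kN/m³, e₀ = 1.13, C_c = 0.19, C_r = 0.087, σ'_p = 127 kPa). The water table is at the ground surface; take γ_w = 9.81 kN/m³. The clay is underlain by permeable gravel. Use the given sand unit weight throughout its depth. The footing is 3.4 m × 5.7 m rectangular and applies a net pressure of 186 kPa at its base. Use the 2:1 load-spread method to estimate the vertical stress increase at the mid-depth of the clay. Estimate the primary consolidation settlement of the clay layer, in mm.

S_c ≈ 56.5 mm

Mid-depth of clay below the ground surface: z = 2.9 + 5.7/2 = 5.75 m.
Total vertical stress at mid-clay: σ_v = 18.9×2.9 + 16.7×2.85 = 102.41 kPa.
Pore pressure: u = 9.81×(5.75 − 0) = 56.408 kPa.
Initial effective stress: σ'_0 = σ_v − u = 102.41 − 56.408 = 46.002 kPa.
Stress increase at mid-clay by the 2:1 spreading method:
Δσ = qBL/((B+z)(L+z)) = 186×3.4×5.7/((3.4+5.75)(5.7+5.75)) = 34.406 kPa
Final effective stress: σ'_f = 46.002 + 34.406 = 80.408 kPa.
σ'_f = 80.408 ≤ σ'_p = 127 kPa, so the clay remains overconsolidated and only the recompression index applies:
S_c = C_r·H/(1+e₀)·log₁₀(σ'_f/σ'_0) = 0.087×5.7/2.13×log₁₀(80.408/46.002)
    = 0.23282 × 0.24252 = 0.05646 m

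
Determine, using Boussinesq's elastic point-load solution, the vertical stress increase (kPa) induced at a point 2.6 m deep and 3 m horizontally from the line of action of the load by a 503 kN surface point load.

Boussinesq vertical stress below a point load on an elastic half-space:
Δσ_z = 3P/(2πz²) · [1 + (r/z)²]^(−5/2)
r/z = 3/2.6 = 1.1538; [1+(r/z)²]^(−5/2) = 0.1205.
Δσ_z = 3×503/(2π×2.6²) × 0.1205 = 35.527 × 0.1205 = 4.281 kPa

Δσ_z ≈ 4.28 kPa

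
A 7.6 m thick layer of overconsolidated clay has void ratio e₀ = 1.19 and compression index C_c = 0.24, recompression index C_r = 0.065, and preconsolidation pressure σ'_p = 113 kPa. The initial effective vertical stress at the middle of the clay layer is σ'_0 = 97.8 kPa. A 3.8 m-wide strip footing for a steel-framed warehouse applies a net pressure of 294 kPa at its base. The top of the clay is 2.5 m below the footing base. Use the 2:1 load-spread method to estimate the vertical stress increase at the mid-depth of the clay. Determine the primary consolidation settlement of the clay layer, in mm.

S_c ≈ 236 mm

Mid-depth of clay below the footing base: z = 2.5 + 7.6/2 = 6.3 m.
Stress increase at mid-clay by the 2:1 spreading method:
Δσ = qB/(B+z) = 294×3.8/(3.8+6.3) = 110.61 kPa
Final effective stress: σ'_f = 97.8 + 110.61 = 208.41 kPa.
σ'_f = 208.41 > σ'_p = 113 kPa, so the stress path crosses the preconsolidation pressure — recompression up to σ'_p, then virgin compression beyond:
S_c = H/(1+e₀)·[C_r·log₁₀(σ'_p/σ'_0) + C_c·log₁₀(σ'_f/σ'_p)]
    = 7.6/2.19 × [0.065×log₁₀(113/97.8) + 0.24×log₁₀(208.41/113)]
    = 3.4703 × [0.0040781 + 0.063802] = 0.2356 m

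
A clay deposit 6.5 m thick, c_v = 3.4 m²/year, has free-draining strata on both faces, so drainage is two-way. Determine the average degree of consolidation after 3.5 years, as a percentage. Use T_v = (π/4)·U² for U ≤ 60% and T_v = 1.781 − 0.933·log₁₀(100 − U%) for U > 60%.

U ≈ 95 %

Drainage path length: H_d = H/2 = 3.25 m (double drainage).
T_v = c_v·t/H_d² = 3.4×3.5/3.25² = 1.1266.
T_v = 1.1266 corresponds to the U > 60% branch:
U = 1 − 10^((1.781 − T_v)/0.933)/100 = 0.9497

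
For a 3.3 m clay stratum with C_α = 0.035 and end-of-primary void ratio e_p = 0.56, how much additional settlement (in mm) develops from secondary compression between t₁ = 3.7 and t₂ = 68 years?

Secondary compression: S_s = C_α·H/(1+e_p)·log₁₀(t₂/t₁)
S_s = 0.035×3.3/(1+0.56)×log₁₀(68/3.7)
    = 0.07404 × 1.264 = 0.09361 m

S_s ≈ 93.6 mm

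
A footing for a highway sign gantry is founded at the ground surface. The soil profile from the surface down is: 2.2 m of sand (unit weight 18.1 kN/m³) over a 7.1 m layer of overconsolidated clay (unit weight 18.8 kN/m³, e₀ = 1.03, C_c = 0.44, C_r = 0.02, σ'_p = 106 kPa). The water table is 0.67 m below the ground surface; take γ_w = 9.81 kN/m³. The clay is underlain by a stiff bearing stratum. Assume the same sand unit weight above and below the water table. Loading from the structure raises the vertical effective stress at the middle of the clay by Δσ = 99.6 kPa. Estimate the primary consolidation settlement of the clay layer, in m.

S_c ≈ 0.279 m

Mid-depth of clay below the ground surface: z = 2.2 + 7.1/2 = 5.75 m.
Total vertical stress at mid-clay: σ_v = 18.1×2.2 + 18.8×3.55 = 106.56 kPa.
Pore pressure: u = 9.81×(5.75 − 0.67) = 49.835 kPa.
Initial effective stress: σ'_0 = σ_v − u = 106.56 − 49.835 = 56.725 kPa.
Final effective stress: σ'_f = 56.725 + 99.6 = 156.32 kPa.
σ'_f = 156.32 > σ'_p = 106 kPa, so the stress path crosses the preconsolidation pressure — recompression up to σ'_p, then virgin compression beyond:
S_c = H/(1+e₀)·[C_r·log₁₀(σ'_p/σ'_0) + C_c·log₁₀(σ'_f/σ'_p)]
    = 7.1/2.03 × [0.02×log₁₀(106/56.725) + 0.44×log₁₀(156.32/106)]
    = 3.4975 × [0.0054306 + 0.074232] = 0.2786 m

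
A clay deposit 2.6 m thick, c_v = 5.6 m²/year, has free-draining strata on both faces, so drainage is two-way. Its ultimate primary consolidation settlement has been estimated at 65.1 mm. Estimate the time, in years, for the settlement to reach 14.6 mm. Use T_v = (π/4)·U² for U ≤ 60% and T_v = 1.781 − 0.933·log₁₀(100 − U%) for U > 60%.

Drainage path length: H_d = H/2 = 1.3 m (double drainage).
U = S(t)/S_ult = 14.6/65.1 = 0.2243.
U ≤ 60%: T_v = (π/4)·U² = (π/4)×0.22427² = 0.039503.
t = T_v·H_d²/c_v = 0.039503×1.3²/5.6 = 0.01192 years.

t ≈ 0.0119 years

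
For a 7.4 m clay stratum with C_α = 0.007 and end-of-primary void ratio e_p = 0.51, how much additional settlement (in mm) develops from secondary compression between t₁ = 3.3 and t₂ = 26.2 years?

Secondary compression: S_s = C_α·H/(1+e_p)·log₁₀(t₂/t₁)
S_s = 0.007×7.4/(1+0.51)×log₁₀(26.2/3.3)
    = 0.0343 × 0.8998 = 0.03087 m

S_s ≈ 30.9 mm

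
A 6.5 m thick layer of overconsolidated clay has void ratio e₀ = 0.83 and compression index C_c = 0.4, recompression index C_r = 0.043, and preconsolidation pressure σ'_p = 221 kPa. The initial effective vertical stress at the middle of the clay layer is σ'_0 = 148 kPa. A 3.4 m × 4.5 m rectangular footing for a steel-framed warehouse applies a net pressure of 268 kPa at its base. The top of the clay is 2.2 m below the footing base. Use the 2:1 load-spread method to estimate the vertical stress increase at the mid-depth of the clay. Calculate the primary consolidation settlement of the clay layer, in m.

Mid-depth of clay below the footing base: z = 2.2 + 6.5/2 = 5.45 m.
Stress increase at mid-clay by the 2:1 spreading method:
Δσ = qBL/((B+z)(L+z)) = 268×3.4×4.5/((3.4+5.45)(4.5+5.45)) = 46.565 kPa
Final effective stress: σ'_f = 148 + 46.565 = 194.56 kPa.
σ'_f = 194.56 ≤ σ'_p = 221 kPa, so the clay remains overconsolidated and only the recompression index applies:
S_c = C_r·H/(1+e₀)·log₁₀(σ'_f/σ'_0) = 0.043×6.5/1.83×log₁₀(194.56/148)
    = 0.15273 × 0.11879 = 0.01814 m

S_c ≈ 0.0181 m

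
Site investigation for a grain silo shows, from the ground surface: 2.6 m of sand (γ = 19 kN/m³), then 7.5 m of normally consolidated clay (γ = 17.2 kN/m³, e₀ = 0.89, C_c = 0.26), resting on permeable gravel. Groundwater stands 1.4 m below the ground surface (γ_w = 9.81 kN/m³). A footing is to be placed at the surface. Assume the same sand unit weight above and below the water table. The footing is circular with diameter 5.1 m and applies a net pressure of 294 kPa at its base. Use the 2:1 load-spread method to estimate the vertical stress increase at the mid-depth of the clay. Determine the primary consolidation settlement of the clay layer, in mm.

Mid-depth of clay below the ground surface: z = 2.6 + 7.5/2 = 6.35 m.
Total vertical stress at mid-clay: σ_v = 19×2.6 + 17.2×3.75 = 113.9 kPa.
Pore pressure: u = 9.81×(6.35 − 1.4) = 48.56 kPa.
Initial effective stress: σ'_0 = σ_v − u = 113.9 − 48.56 = 65.34 kPa.
Stress increase at mid-clay by the 2:1 spreading method:
Δσ ≈ qD²/(D+z)² = 294×5.1²/(5.1+6.35)² = 58.328 kPa
Final effective stress: σ'_f = σ'_0 + Δσ = 65.34 + 58.328 = 123.67 kPa.
Normally consolidated clay, so the full stress increment lies on the virgin compression line:
S_c = C_c·H/(1+e₀)·log₁₀(σ'_f/σ'_0) = 0.26×7.5/(1+0.89)×log₁₀(123.67/65.34)
    = 1.0317 × 0.27709 = 0.2859 m

S_c ≈ 286 mm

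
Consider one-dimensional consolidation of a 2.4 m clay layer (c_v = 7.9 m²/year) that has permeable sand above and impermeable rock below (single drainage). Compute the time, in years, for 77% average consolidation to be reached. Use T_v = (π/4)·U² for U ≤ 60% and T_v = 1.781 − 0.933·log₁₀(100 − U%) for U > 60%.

Drainage path length: H_d = H = 2.4 m (single drainage).
U > 60%: T_v = 1.781 − 0.933·log₁₀(100 − 77) = 0.51051.
t = T_v·H_d²/c_v = 0.51051×2.4²/7.9 = 0.3722 years.

t ≈ 0.372 years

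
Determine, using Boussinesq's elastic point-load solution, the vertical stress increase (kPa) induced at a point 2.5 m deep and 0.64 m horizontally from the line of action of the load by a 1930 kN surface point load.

Δσ_z ≈ 126 kPa

Boussinesq vertical stress below a point load on an elastic half-space:
Δσ_z = 3P/(2πz²) · [1 + (r/z)²]^(−5/2)
r/z = 0.64/2.5 = 0.256; [1+(r/z)²]^(−5/2) = 0.85326.
Δσ_z = 3×1930/(2π×2.5²) × 0.85326 = 147.44 × 0.85326 = 125.8 kPa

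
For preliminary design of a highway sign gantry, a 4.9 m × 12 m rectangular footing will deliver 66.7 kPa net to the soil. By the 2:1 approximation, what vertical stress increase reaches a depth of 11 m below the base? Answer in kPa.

By the 2:1 method the load spreads at 1 horizontal : 2 vertical, so at depth z the loaded area has grown by z in each plan dimension:
Δσ = qBL/((B+z)(L+z)) = 66.7×4.9×12/((4.9+11)(12+11)) = 10.725 kPa

Δσ_z ≈ 10.7 kPa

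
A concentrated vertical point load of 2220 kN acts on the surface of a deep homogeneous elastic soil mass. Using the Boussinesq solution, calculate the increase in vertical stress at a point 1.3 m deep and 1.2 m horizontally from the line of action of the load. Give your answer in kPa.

Δσ_z ≈ 134 kPa

Boussinesq vertical stress below a point load on an elastic half-space:
Δσ_z = 3P/(2πz²) · [1 + (r/z)²]^(−5/2)
r/z = 1.2/1.3 = 0.92308; [1+(r/z)²]^(−5/2) = 0.21422.
Δσ_z = 3×2220/(2π×1.3²) × 0.21422 = 627.2 × 0.21422 = 134.4 kPa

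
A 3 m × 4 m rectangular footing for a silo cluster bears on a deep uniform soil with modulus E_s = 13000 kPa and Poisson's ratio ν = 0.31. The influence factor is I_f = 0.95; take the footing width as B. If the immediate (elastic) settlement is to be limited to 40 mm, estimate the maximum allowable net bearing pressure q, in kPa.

q ≈ 202 kPa

S_e = q·B·(1−ν²)/E_s · I_f  ⇒  q = S_e·E_s / (B·(1−ν²)·I_f).
q = 0.04 × 13000 / (3 × 0.9039 × 0.95) = 201.9 kPa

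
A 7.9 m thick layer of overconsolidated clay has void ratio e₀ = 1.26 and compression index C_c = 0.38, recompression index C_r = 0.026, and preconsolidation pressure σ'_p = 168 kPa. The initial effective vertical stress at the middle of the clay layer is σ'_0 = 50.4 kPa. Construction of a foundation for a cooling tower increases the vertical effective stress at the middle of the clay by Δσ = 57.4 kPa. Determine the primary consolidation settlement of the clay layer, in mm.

S_c ≈ 30 mm

Final effective stress: σ'_f = 50.4 + 57.4 = 107.8 kPa.
σ'_f = 107.8 ≤ σ'_p = 168 kPa, so the clay remains overconsolidated and only the recompression index applies:
S_c = C_r·H/(1+e₀)·log₁₀(σ'_f/σ'_0) = 0.026×7.9/2.26×log₁₀(107.8/50.4)
    = 0.090886 × 0.33019 = 0.03001 m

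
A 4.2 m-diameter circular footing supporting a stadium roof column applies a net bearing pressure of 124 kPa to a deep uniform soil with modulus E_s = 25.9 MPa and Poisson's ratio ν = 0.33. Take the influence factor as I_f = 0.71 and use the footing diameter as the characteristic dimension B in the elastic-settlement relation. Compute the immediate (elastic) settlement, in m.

S_e ≈ 0.0127 m

Immediate (elastic) settlement: S_e = q·B·(1−ν²)/E_s · I_f.
E_s = 25.9 MPa = 25900 kPa.
S_e = 124 × 4.2 × (1 − 0.33²) / 25900 × 0.71
    = 124 × 4.2 × 0.8911 / 25900 × 0.71
    = 0.01272 m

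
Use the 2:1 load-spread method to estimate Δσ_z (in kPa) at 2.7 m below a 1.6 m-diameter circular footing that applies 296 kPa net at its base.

Δσ_z ≈ 41 kPa

By the 2:1 method the load spreads at 1 horizontal : 2 vertical, so at depth z the loaded area has grown by z in each plan dimension:
Δσ ≈ qD²/(D+z)² = 296×1.6²/(1.6+2.7)² = 40.982 kPa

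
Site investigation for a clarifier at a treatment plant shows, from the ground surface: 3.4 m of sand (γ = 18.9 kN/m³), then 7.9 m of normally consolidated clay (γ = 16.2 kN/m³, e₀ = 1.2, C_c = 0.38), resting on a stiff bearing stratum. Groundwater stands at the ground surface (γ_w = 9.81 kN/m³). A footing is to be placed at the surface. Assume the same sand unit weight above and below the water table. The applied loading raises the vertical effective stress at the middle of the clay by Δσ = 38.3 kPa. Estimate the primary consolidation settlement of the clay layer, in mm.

Mid-depth of clay below the ground surface: z = 3.4 + 7.9/2 = 7.35 m.
Total vertical stress at mid-clay: σ_v = 18.9×3.4 + 16.2×3.95 = 128.25 kPa.
Pore pressure: u = 9.81×(7.35 − 0) = 72.103 kPa.
Initial effective stress: σ'_0 = σ_v − u = 128.25 − 72.103 = 56.147 kPa.
Final effective stress: σ'_f = σ'_0 + Δσ = 56.147 + 38.3 = 94.447 kPa.
Normally consolidated clay, so the full stress increment lies on the virgin compression line:
S_c = C_c·H/(1+e₀)·log₁₀(σ'_f/σ'_0) = 0.38×7.9/(1+1.2)×log₁₀(94.447/56.147)
    = 1.3645 × 0.22586 = 0.3082 m

S_c ≈ 308 mm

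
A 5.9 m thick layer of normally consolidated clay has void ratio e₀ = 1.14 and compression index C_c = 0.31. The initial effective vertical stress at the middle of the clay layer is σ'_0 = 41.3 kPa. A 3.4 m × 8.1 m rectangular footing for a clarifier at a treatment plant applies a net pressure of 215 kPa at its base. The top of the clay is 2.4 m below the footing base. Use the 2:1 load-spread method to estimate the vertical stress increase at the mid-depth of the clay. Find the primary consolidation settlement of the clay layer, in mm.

Mid-depth of clay below the footing base: z = 2.4 + 5.9/2 = 5.35 m.
Stress increase at mid-clay by the 2:1 spreading method:
Δσ = qBL/((B+z)(L+z)) = 215×3.4×8.1/((3.4+5.35)(8.1+5.35)) = 50.312 kPa
Final effective stress: σ'_f = σ'_0 + Δσ = 41.3 + 50.312 = 91.612 kPa.
Normally consolidated clay, so the full stress increment lies on the virgin compression line:
S_c = C_c·H/(1+e₀)·log₁₀(σ'_f/σ'_0) = 0.31×5.9/(1+1.14)×log₁₀(91.612/41.3)
    = 0.85467 × 0.346 = 0.2957 m

S_c ≈ 296 mm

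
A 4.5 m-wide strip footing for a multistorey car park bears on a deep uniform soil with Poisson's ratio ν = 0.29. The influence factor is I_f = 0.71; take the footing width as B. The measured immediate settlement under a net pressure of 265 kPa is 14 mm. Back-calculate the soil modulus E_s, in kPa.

E_s ≈ 55400 kPa

S_e = q·B·(1−ν²)/E_s · I_f  ⇒  E_s = q·B·(1−ν²)·I_f / S_e.
E_s = 265 × 4.5 × 0.9159 × 0.71 / 0.014 = 55390 kPa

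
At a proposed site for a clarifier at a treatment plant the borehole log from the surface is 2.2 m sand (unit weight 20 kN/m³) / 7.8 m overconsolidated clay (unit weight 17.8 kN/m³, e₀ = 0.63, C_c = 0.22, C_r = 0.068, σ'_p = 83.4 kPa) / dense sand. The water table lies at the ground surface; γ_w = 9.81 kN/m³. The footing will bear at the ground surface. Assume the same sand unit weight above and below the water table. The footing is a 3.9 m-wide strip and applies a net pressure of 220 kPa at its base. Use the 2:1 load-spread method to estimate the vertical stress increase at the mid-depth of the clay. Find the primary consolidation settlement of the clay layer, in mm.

Mid-depth of clay below the ground surface: z = 2.2 + 7.8/2 = 6.1 m.
Total vertical stress at mid-clay: σ_v = 20×2.2 + 17.8×3.9 = 113.42 kPa.
Pore pressure: u = 9.81×(6.1 − 0) = 59.841 kPa.
Initial effective stress: σ'_0 = σ_v − u = 113.42 − 59.841 = 53.579 kPa.
Stress increase at mid-clay by the 2:1 spreading method:
Δσ = qB/(B+z) = 220×3.9/(3.9+6.1) = 85.8 kPa
Final effective stress: σ'_f = 53.579 + 85.8 = 139.38 kPa.
σ'_f = 139.38 > σ'_p = 83.4 kPa, so the stress path crosses the preconsolidation pressure — recompression up to σ'_p, then virgin compression beyond:
S_c = H/(1+e₀)·[C_r·log₁₀(σ'_p/σ'_0) + C_c·log₁₀(σ'_f/σ'_p)]
    = 7.8/1.63 × [0.068×log₁₀(83.4/53.579) + 0.22×log₁₀(139.38/83.4)]
    = 4.7853 × [0.013068 + 0.049068] = 0.2973 m

S_c ≈ 297 mm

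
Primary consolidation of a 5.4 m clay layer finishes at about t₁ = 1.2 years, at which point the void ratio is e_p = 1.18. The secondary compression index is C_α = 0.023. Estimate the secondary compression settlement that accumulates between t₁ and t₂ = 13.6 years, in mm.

Secondary compression: S_s = C_α·H/(1+e_p)·log₁₀(t₂/t₁)
S_s = 0.023×5.4/(1+1.18)×log₁₀(13.6/1.2)
    = 0.05697 × 1.054 = 0.06007 m

S_s ≈ 60.1 mm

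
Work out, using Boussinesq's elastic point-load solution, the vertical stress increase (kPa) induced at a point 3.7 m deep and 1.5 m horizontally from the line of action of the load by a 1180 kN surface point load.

Δσ_z ≈ 28.1 kPa

Boussinesq vertical stress below a point load on an elastic half-space:
Δσ_z = 3P/(2πz²) · [1 + (r/z)²]^(−5/2)
r/z = 1.5/3.7 = 0.40541; [1+(r/z)²]^(−5/2) = 0.68358.
Δσ_z = 3×1180/(2π×3.7²) × 0.68358 = 41.155 × 0.68358 = 28.13 kPa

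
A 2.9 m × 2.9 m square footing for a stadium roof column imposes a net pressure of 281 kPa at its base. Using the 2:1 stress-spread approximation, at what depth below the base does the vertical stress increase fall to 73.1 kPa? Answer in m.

2:1 spreading — at depth z the loaded area has grown by z in each plan dimension:
qB²/(B+z)² = Δσ_z ⇒ z = B(√(q/Δσ_z) − 1) = 2.9×(√(281/73.1) − 1) = 2.786 m

z ≈ 2.79 m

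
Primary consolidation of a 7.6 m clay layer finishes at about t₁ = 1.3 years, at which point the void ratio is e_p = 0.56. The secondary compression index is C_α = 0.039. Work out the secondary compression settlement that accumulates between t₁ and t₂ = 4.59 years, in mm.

S_s ≈ 104 mm

Secondary compression: S_s = C_α·H/(1+e_p)·log₁₀(t₂/t₁)
S_s = 0.039×7.6/(1+0.56)×log₁₀(4.59/1.3)
    = 0.19 × 0.5479 = 0.1041 m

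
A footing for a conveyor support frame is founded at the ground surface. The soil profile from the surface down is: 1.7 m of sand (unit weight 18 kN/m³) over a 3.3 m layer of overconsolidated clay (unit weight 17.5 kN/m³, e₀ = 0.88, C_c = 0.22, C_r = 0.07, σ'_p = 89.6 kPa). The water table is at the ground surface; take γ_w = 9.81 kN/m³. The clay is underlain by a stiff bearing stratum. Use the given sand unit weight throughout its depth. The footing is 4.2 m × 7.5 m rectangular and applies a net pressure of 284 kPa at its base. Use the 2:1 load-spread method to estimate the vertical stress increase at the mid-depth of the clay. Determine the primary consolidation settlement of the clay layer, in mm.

Mid-depth of clay below the ground surface: z = 1.7 + 3.3/2 = 3.35 m.
Total vertical stress at mid-clay: σ_v = 18×1.7 + 17.5×1.65 = 59.475 kPa.
Pore pressure: u = 9.81×(3.35 − 0) = 32.864 kPa.
Initial effective stress: σ'_0 = σ_v − u = 59.475 − 32.864 = 26.611 kPa.
Stress increase at mid-clay by the 2:1 spreading method:
Δσ = qBL/((B+z)(L+z)) = 284×4.2×7.5/((4.2+3.35)(7.5+3.35)) = 109.21 kPa
Final effective stress: σ'_f = 26.611 + 109.21 = 135.82 kPa.
σ'_f = 135.82 > σ'_p = 89.6 kPa, so the stress path crosses the preconsolidation pressure — recompression up to σ'_p, then virgin compression beyond:
S_c = H/(1+e₀)·[C_r·log₁₀(σ'_p/σ'_0) + C_c·log₁₀(σ'_f/σ'_p)]
    = 3.3/1.88 × [0.07×log₁₀(89.6/26.611) + 0.22×log₁₀(135.82/89.6)]
    = 1.7553 × [0.036907 + 0.039744] = 0.1345 m

S_c ≈ 135 mm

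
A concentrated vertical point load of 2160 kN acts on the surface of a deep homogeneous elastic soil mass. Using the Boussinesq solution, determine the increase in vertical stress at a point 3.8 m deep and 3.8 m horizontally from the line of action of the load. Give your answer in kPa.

Δσ_z ≈ 12.6 kPa

Boussinesq vertical stress below a point load on an elastic half-space:
Δσ_z = 3P/(2πz²) · [1 + (r/z)²]^(−5/2)
r/z = 3.8/3.8 = 1; [1+(r/z)²]^(−5/2) = 0.17678.
Δσ_z = 3×2160/(2π×3.8²) × 0.17678 = 71.421 × 0.17678 = 12.63 kPa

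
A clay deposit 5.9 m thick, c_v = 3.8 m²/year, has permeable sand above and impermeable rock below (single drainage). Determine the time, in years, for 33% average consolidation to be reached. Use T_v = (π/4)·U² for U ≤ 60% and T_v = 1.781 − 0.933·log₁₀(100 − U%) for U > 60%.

Drainage path length: H_d = H = 5.9 m (single drainage).
U ≤ 60%: T_v = (π/4)·U² = (π/4)×0.33² = 0.08553.
t = T_v·H_d²/c_v = 0.08553×5.9²/3.8 = 0.7835 years.

t ≈ 0.783 years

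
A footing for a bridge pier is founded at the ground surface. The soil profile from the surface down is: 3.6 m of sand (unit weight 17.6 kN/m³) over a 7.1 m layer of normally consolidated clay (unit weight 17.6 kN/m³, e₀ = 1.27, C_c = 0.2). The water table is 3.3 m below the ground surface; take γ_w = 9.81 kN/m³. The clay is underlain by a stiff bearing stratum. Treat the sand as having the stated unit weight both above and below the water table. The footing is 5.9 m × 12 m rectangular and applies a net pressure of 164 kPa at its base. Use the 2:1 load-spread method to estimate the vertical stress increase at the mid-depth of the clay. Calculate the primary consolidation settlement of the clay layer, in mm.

Mid-depth of clay below the ground surface: z = 3.6 + 7.1/2 = 7.15 m.
Total vertical stress at mid-clay: σ_v = 17.6×3.6 + 17.6×3.55 = 125.84 kPa.
Pore pressure: u = 9.81×(7.15 − 3.3) = 37.769 kPa.
Initial effective stress: σ'_0 = σ_v − u = 125.84 − 37.769 = 88.071 kPa.
Stress increase at mid-clay by the 2:1 spreading method:
Δσ = qBL/((B+z)(L+z)) = 164×5.9×12/((5.9+7.15)(12+7.15)) = 46.462 kPa
Final effective stress: σ'_f = σ'_0 + Δσ = 88.071 + 46.462 = 134.53 kPa.
Normally consolidated clay, so the full stress increment lies on the virgin compression line:
S_c = C_c·H/(1+e₀)·log₁₀(σ'_f/σ'_0) = 0.2×7.1/(1+1.27)×log₁₀(134.53/88.071)
    = 0.62555 × 0.18399 = 0.1151 m

S_c ≈ 115 mm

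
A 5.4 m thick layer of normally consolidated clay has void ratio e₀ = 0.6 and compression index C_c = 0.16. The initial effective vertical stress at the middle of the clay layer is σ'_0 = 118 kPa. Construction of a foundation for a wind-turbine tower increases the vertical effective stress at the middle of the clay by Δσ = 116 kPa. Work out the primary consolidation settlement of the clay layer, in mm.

S_c ≈ 161 mm

Final effective stress: σ'_f = σ'_0 + Δσ = 118 + 116 = 234 kPa.
Normally consolidated clay, so the full stress increment lies on the virgin compression line:
S_c = C_c·H/(1+e₀)·log₁₀(σ'_f/σ'_0) = 0.16×5.4/(1+0.6)×log₁₀(234/118)
    = 0.54 × 0.29733 = 0.1606 m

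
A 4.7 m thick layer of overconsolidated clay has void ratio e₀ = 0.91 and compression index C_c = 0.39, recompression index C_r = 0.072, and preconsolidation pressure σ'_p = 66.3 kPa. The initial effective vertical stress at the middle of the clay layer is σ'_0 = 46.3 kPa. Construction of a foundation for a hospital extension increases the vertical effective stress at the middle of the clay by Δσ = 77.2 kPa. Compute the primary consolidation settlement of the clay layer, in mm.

Final effective stress: σ'_f = 46.3 + 77.2 = 123.5 kPa.
σ'_f = 123.5 > σ'_p = 66.3 kPa, so the stress path crosses the preconsolidation pressure — recompression up to σ'_p, then virgin compression beyond:
S_c = H/(1+e₀)·[C_r·log₁₀(σ'_p/σ'_0) + C_c·log₁₀(σ'_f/σ'_p)]
    = 4.7/1.91 × [0.072×log₁₀(66.3/46.3) + 0.39×log₁₀(123.5/66.3)]
    = 2.4607 × [0.011227 + 0.10536] = 0.2869 m

S_c ≈ 287 mm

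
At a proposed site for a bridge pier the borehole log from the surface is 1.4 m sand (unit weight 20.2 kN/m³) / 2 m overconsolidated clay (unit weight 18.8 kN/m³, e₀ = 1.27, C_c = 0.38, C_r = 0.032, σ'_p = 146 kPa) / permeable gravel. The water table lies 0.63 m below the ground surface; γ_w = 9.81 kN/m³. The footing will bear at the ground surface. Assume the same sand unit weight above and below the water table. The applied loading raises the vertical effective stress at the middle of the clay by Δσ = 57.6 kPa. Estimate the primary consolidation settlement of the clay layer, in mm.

Mid-depth of clay below the ground surface: z = 1.4 + 2/2 = 2.4 m.
Total vertical stress at mid-clay: σ_v = 20.2×1.4 + 18.8×1 = 47.08 kPa.
Pore pressure: u = 9.81×(2.4 − 0.63) = 17.364 kPa.
Initial effective stress: σ'_0 = σ_v − u = 47.08 − 17.364 = 29.716 kPa.
Final effective stress: σ'_f = 29.716 + 57.6 = 87.316 kPa.
σ'_f = 87.316 ≤ σ'_p = 146 kPa, so the clay remains overconsolidated and only the recompression index applies:
S_c = C_r·H/(1+e₀)·log₁₀(σ'_f/σ'_0) = 0.032×2/2.27×log₁₀(87.316/29.716)
    = 0.028194 × 0.4681 = 0.0132 m

S_c ≈ 13.2 mm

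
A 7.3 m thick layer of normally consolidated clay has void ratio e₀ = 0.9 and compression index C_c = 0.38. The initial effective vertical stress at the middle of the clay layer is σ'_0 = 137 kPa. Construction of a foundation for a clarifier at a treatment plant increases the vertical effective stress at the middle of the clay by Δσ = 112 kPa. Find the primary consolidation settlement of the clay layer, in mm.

S_c ≈ 379 mm

Final effective stress: σ'_f = σ'_0 + Δσ = 137 + 112 = 249 kPa.
Normally consolidated clay, so the full stress increment lies on the virgin compression line:
S_c = C_c·H/(1+e₀)·log₁₀(σ'_f/σ'_0) = 0.38×7.3/(1+0.9)×log₁₀(249/137)
    = 1.46 × 0.25948 = 0.3788 m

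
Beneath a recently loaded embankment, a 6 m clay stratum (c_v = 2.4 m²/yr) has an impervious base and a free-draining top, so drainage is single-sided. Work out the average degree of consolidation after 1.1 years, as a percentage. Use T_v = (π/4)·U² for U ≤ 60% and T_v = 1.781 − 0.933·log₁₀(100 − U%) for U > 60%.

U ≈ 30.6 %

Drainage path length: H_d = H = 6 m (single drainage).
T_v = c_v·t/H_d² = 2.4×1.1/6² = 0.073333.
T_v = 0.073333 corresponds to the U ≤ 60% branch:
U = √(4T_v/π) = 0.3056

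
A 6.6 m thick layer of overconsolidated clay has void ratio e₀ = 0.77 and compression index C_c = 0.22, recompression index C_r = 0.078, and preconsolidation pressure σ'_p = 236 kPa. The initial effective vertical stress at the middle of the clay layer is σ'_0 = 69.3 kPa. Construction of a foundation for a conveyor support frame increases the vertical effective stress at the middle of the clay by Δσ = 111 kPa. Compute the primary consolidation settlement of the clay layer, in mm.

Final effective stress: σ'_f = 69.3 + 111 = 180.3 kPa.
σ'_f = 180.3 ≤ σ'_p = 236 kPa, so the clay remains overconsolidated and only the recompression index applies:
S_c = C_r·H/(1+e₀)·log₁₀(σ'_f/σ'_0) = 0.078×6.6/1.77×log₁₀(180.3/69.3)
    = 0.29085 × 0.41526 = 0.1208 m

S_c ≈ 121 mm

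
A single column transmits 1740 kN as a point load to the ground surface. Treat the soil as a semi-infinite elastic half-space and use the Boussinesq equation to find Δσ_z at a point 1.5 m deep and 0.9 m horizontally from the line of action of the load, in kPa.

Boussinesq vertical stress below a point load on an elastic half-space:
Δσ_z = 3P/(2πz²) · [1 + (r/z)²]^(−5/2)
r/z = 0.9/1.5 = 0.6; [1+(r/z)²]^(−5/2) = 0.46361.
Δσ_z = 3×1740/(2π×1.5²) × 0.46361 = 369.24 × 0.46361 = 171.2 kPa

Δσ_z ≈ 171 kPa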